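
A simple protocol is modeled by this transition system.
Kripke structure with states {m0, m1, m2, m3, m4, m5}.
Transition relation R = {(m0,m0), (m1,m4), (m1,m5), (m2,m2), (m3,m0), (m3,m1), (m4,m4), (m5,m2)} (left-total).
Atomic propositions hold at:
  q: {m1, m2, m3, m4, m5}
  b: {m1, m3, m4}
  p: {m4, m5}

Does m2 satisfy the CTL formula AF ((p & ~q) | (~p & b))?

No

Sat(~q) = {m0}
Sat(p & ~q) = ∅
Sat(~p) = {m0, m1, m2, m3}
Sat(~p & b) = {m1, m3}
Sat((p & ~q) | (~p & b)) = {m1, m3}
AF ((p & ~q) | (~p & b)): least fixpoint, start Z0 = {m1, m3}, add states with every successor in Z. Already a fixed point.
Sat(AF ((p & ~q) | (~p & b))) = {m1, m3}
m2 ∉ Sat(AF ((p & ~q) | (~p & b))) = {m1, m3}, so the formula does not hold at m2.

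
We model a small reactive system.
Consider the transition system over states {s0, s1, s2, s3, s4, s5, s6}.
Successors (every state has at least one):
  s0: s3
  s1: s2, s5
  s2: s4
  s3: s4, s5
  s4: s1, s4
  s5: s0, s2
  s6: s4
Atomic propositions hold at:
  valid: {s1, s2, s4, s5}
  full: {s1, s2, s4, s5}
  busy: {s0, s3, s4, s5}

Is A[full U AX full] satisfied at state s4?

Yes

Sat(AX full) = {s : every successor in {s1, s2, s4, s5}} = {s1, s2, s3, s4, s6}
A[full U AX full]: least fixpoint, start Z0 = Sat(AX full) = {s1, s2, s3, s4, s6}, add states in Sat(full) with every successor in Z. Already a fixed point.
Sat(A[full U AX full]) = {s1, s2, s3, s4, s6}
s4 ∈ Sat(A[full U AX full]) = {s1, s2, s3, s4, s6}, so the formula holds at s4.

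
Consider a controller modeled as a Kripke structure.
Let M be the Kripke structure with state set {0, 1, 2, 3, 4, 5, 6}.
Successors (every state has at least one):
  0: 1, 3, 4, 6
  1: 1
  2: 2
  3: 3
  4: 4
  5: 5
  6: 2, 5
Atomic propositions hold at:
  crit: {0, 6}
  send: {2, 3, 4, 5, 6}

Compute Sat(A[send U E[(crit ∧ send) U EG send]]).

Sat(crit ∧ send) = {6}
EG send: greatest fixpoint, start Z0 = {2, 3, 4, 5, 6}, keep only states in Sat with some successor in Z. Already a fixed point.
Sat(EG send) = {2, 3, 4, 5, 6}
E[(crit ∧ send) U EG send]: least fixpoint, start Z0 = Sat(EG send) = {2, 3, 4, 5, 6}, add states in Sat(crit ∧ send) with some successor in Z. Already a fixed point.
Sat(E[(crit ∧ send) U EG send]) = {2, 3, 4, 5, 6}
A[send U E[(crit ∧ send) U EG send]]: least fixpoint, start Z0 = Sat(E[(crit ∧ send) U EG send]) = {2, 3, 4, 5, 6}, add states in Sat(send) with every successor in Z. Already a fixed point.
Sat(A[send U E[(crit ∧ send) U EG send]]) = {2, 3, 4, 5, 6}

{2, 3, 4, 5, 6}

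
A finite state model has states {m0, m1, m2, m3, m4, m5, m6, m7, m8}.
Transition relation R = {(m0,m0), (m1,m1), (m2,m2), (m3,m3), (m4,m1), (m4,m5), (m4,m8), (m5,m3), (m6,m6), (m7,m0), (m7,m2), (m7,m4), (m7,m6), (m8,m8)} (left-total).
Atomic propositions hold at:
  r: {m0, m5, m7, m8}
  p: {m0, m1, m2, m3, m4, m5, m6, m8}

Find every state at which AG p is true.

AG p: greatest fixpoint, start Z0 = {m0, m1, m2, m3, m4, m5, m6, m8}, keep only states in Sat with every successor in Z. Already a fixed point.
Sat(AG p) = {m0, m1, m2, m3, m4, m5, m6, m8}

{m0, m1, m2, m3, m4, m5, m6, m8}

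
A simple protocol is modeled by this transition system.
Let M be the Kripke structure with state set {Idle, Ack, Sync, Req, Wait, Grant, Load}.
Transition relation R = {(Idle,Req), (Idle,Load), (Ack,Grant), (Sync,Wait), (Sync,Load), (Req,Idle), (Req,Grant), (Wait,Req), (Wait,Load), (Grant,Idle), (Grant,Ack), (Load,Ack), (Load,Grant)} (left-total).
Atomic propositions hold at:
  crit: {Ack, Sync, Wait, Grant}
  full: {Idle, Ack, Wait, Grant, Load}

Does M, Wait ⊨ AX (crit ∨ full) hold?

Sat(crit ∨ full) = {Idle, Ack, Sync, Wait, Grant, Load}
Sat(AX (crit ∨ full)) = {s : every successor in {Idle, Ack, Sync, Wait, Grant, Load}} = {Ack, Sync, Req, Grant, Load}
Wait ∉ Sat(AX (crit ∨ full)) = {Ack, Sync, Req, Grant, Load}, so the formula does not hold at Wait.

No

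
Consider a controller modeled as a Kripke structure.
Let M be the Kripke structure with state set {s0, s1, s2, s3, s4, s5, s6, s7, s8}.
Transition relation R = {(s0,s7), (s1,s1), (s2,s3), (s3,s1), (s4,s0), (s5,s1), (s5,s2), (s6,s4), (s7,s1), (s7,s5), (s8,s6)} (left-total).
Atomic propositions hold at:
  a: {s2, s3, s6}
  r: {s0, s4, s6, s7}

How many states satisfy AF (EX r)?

4

Sat(EX r) = {s : some successor in {s0, s4, s6, s7}} = {s0, s4, s6, s8}
AF (EX r): least fixpoint, start Z0 = {s0, s4, s6, s8}, add states with every successor in Z. Already a fixed point.
Sat(AF (EX r)) = {s0, s4, s6, s8}
|Sat(AF (EX r))| = |{s0, s4, s6, s8}| = 4.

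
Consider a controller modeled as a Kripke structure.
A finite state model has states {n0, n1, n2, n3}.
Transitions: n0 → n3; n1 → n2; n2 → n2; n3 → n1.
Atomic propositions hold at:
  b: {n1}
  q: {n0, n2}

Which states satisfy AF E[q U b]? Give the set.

E[q U b]: least fixpoint, start Z0 = Sat(b) = {n1}, add states in Sat(q) with some successor in Z. Already a fixed point.
Sat(E[q U b]) = {n1}
AF E[q U b]: least fixpoint, start Z0 = {n1}, add states with every successor in Z. Z1 = {n1, n3}; Z2 = {n0, n1, n3}; fixed.
Sat(AF E[q U b]) = {n0, n1, n3}

{n0, n1, n3}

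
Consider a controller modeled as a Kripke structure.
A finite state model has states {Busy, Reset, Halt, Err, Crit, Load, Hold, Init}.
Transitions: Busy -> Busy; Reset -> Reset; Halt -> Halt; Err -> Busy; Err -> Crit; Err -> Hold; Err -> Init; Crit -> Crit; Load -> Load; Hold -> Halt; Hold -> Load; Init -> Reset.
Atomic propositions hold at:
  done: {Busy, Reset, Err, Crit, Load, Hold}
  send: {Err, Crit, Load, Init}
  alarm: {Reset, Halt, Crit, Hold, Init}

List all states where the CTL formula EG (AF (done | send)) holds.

{Busy, Reset, Err, Crit, Load, Hold, Init}

Sat(done | send) = {Busy, Reset, Err, Crit, Load, Hold, Init}
AF (done | send): least fixpoint, start Z0 = {Busy, Reset, Err, Crit, Load, Hold, Init}, add states with every successor in Z. Already a fixed point.
Sat(AF (done | send)) = {Busy, Reset, Err, Crit, Load, Hold, Init}
EG (AF (done | send)): greatest fixpoint, start Z0 = {Busy, Reset, Err, Crit, Load, Hold, Init}, keep only states in Sat with some successor in Z. Already a fixed point.
Sat(EG (AF (done | send))) = {Busy, Reset, Err, Crit, Load, Hold, Init}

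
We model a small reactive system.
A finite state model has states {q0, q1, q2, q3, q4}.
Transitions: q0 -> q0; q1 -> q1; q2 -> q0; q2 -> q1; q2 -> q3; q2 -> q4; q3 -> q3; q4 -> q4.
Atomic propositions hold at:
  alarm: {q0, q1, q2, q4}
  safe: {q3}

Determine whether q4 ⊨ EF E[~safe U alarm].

Sat(~safe) = {q0, q1, q2, q4}
E[~safe U alarm]: least fixpoint, start Z0 = Sat(alarm) = {q0, q1, q2, q4}, add states in Sat(~safe) with some successor in Z. Already a fixed point.
Sat(E[~safe U alarm]) = {q0, q1, q2, q4}
EF E[~safe U alarm]: least fixpoint, start Z0 = {q0, q1, q2, q4}, add states with some successor in Z. Already a fixed point.
Sat(EF E[~safe U alarm]) = {q0, q1, q2, q4}
q4 ∈ Sat(EF E[~safe U alarm]) = {q0, q1, q2, q4}, so the formula holds at q4.

Yes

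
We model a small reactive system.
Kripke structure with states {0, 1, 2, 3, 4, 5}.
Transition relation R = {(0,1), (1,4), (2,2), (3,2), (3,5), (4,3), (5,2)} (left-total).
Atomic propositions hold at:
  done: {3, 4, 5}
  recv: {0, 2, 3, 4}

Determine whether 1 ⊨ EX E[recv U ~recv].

Yes

Sat(~recv) = {1, 5}
E[recv U ~recv]: least fixpoint, start Z0 = Sat(~recv) = {1, 5}, add states in Sat(recv) with some successor in Z. Z1 = {0, 1, 3, 5}; Z2 = {0, 1, 3, 4, 5}; fixed.
Sat(E[recv U ~recv]) = {0, 1, 3, 4, 5}
Sat(EX E[recv U ~recv]) = {s : some successor in {0, 1, 3, 4, 5}} = {0, 1, 3, 4}
1 ∈ Sat(EX E[recv U ~recv]) = {0, 1, 3, 4}, so the formula holds at 1.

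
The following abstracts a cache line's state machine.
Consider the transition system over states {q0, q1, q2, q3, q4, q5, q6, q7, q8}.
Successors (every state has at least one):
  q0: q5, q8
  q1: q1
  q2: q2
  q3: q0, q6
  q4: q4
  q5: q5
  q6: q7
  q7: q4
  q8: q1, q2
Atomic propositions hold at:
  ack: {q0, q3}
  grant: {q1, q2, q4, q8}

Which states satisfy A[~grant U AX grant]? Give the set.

{q1, q2, q4, q6, q7, q8}

Sat(~grant) = {q0, q3, q5, q6, q7}
Sat(AX grant) = {s : every successor in {q1, q2, q4, q8}} = {q1, q2, q4, q7, q8}
A[~grant U AX grant]: least fixpoint, start Z0 = Sat(AX grant) = {q1, q2, q4, q7, q8}, add states in Sat(~grant) with every successor in Z. Z1 = {q1, q2, q4, q6, q7, q8}; fixed.
Sat(A[~grant U AX grant]) = {q1, q2, q4, q6, q7, q8}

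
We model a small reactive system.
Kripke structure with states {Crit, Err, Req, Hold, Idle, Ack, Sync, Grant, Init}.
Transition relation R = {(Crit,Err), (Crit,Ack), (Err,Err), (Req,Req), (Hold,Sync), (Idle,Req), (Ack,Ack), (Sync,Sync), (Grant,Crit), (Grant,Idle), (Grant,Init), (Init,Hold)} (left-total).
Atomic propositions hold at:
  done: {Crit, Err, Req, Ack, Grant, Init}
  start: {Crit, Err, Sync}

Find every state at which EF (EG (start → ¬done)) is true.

Sat(¬done) = {Hold, Idle, Sync}
Sat(start → ¬done) = {Req, Hold, Idle, Ack, Sync, Grant, Init}
EG (start → ¬done): greatest fixpoint, start Z0 = {Req, Hold, Idle, Ack, Sync, Grant, Init}, keep only states in Sat with some successor in Z. Already a fixed point.
Sat(EG (start → ¬done)) = {Req, Hold, Idle, Ack, Sync, Grant, Init}
EF (EG (start → ¬done)): least fixpoint, start Z0 = {Req, Hold, Idle, Ack, Sync, Grant, Init}, add states with some successor in Z. Z1 = {Crit, Req, Hold, Idle, Ack, Sync, Grant, Init}; fixed.
Sat(EF (EG (start → ¬done))) = {Crit, Req, Hold, Idle, Ack, Sync, Grant, Init}

{Crit, Req, Hold, Idle, Ack, Sync, Grant, Init}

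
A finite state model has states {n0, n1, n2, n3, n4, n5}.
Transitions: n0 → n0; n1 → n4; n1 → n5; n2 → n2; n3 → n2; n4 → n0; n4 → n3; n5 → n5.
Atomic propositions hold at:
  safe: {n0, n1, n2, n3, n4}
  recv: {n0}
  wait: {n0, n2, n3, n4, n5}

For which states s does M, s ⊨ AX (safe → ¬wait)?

{n5}

Sat(¬wait) = {n1}
Sat(safe → ¬wait) = {n1, n5}
Sat(AX (safe → ¬wait)) = {s : every successor in {n1, n5}} = {n5}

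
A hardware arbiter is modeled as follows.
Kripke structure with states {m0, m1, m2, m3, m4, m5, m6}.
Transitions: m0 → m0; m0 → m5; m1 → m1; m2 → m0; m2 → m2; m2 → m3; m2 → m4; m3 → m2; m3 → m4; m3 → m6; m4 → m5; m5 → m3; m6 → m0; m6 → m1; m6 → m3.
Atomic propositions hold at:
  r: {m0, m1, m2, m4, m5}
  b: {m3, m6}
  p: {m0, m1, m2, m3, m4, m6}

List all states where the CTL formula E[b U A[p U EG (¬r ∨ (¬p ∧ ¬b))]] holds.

{m3, m4, m5, m6}

Sat(¬r) = {m3, m6}
Sat(¬p) = {m5}
Sat(¬b) = {m0, m1, m2, m4, m5}
Sat(¬p ∧ ¬b) = {m5}
Sat(¬r ∨ (¬p ∧ ¬b)) = {m3, m5, m6}
EG (¬r ∨ (¬p ∧ ¬b)): greatest fixpoint, start Z0 = {m3, m5, m6}, keep only states in Sat with some successor in Z. Already a fixed point.
Sat(EG (¬r ∨ (¬p ∧ ¬b))) = {m3, m5, m6}
A[p U EG (¬r ∨ (¬p ∧ ¬b))]: least fixpoint, start Z0 = Sat(EG (¬r ∨ (¬p ∧ ¬b))) = {m3, m5, m6}, add states in Sat(p) with every successor in Z. Z1 = {m3, m4, m5, m6}; fixed.
Sat(A[p U EG (¬r ∨ (¬p ∧ ¬b))]) = {m3, m4, m5, m6}
E[b U A[p U EG (¬r ∨ (¬p ∧ ¬b))]]: least fixpoint, start Z0 = Sat(A[p U EG (¬r ∨ (¬p ∧ ¬b))]) = {m3, m4, m5, m6}, add states in Sat(b) with some successor in Z. Already a fixed point.
Sat(E[b U A[p U EG (¬r ∨ (¬p ∧ ¬b))]]) = {m3, m4, m5, m6}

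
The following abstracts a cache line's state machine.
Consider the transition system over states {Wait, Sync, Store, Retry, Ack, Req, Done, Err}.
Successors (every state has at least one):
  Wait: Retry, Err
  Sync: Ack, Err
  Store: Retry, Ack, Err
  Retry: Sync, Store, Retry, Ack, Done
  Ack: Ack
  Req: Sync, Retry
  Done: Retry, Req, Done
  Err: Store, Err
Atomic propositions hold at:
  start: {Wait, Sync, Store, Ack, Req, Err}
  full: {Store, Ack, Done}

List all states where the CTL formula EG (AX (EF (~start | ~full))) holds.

{Wait, Done, Err}

Sat(~start) = {Retry, Done}
Sat(~full) = {Wait, Sync, Retry, Req, Err}
Sat(~start | ~full) = {Wait, Sync, Retry, Req, Done, Err}
EF (~start | ~full): least fixpoint, start Z0 = {Wait, Sync, Retry, Req, Done, Err}, add states with some successor in Z. Z1 = {Wait, Sync, Store, Retry, Req, Done, Err}; fixed.
Sat(EF (~start | ~full)) = {Wait, Sync, Store, Retry, Req, Done, Err}
Sat(AX (EF (~start | ~full))) = {s : every successor in {Wait, Sync, Store, Retry, Req, Done, Err}} = {Wait, Req, Done, Err}
EG (AX (EF (~start | ~full))): greatest fixpoint, start Z0 = {Wait, Req, Done, Err}, keep only states in Sat with some successor in Z. Z1 = {Wait, Done, Err}; fixed.
Sat(EG (AX (EF (~start | ~full)))) = {Wait, Done, Err}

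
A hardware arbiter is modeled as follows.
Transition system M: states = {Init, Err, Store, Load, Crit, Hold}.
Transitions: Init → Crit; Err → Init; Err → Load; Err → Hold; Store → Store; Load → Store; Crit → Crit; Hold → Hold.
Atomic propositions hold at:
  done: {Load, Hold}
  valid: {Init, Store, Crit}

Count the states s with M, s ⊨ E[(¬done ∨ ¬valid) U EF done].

3

Sat(¬done) = {Init, Err, Store, Crit}
Sat(¬valid) = {Err, Load, Hold}
Sat(¬done ∨ ¬valid) = {Init, Err, Store, Load, Crit, Hold}
EF done: least fixpoint, start Z0 = {Load, Hold}, add states with some successor in Z. Z1 = {Err, Load, Hold}; fixed.
Sat(EF done) = {Err, Load, Hold}
E[(¬done ∨ ¬valid) U EF done]: least fixpoint, start Z0 = Sat(EF done) = {Err, Load, Hold}, add states in Sat(¬done ∨ ¬valid) with some successor in Z. Already a fixed point.
Sat(E[(¬done ∨ ¬valid) U EF done]) = {Err, Load, Hold}
|Sat(E[(¬done ∨ ¬valid) U EF done])| = |{Err, Load, Hold}| = 3.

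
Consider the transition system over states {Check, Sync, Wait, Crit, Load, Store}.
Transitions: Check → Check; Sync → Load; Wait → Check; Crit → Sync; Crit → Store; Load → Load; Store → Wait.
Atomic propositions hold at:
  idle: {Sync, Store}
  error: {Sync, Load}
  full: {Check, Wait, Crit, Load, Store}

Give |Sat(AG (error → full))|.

4

Sat(error → full) = {Check, Wait, Crit, Load, Store}
AG (error → full): greatest fixpoint, start Z0 = {Check, Wait, Crit, Load, Store}, keep only states in Sat with every successor in Z. Z1 = {Check, Wait, Load, Store}; fixed.
Sat(AG (error → full)) = {Check, Wait, Load, Store}
|Sat(AG (error → full))| = |{Check, Wait, Load, Store}| = 4.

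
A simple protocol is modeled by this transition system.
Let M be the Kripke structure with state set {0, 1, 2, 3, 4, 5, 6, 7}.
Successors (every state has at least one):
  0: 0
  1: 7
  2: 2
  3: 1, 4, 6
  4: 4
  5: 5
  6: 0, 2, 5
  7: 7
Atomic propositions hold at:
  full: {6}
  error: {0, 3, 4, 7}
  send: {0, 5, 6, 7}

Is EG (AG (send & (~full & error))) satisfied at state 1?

Sat(~full) = {0, 1, 2, 3, 4, 5, 7}
Sat(~full & error) = {0, 3, 4, 7}
Sat(send & (~full & error)) = {0, 7}
AG (send & (~full & error)): greatest fixpoint, start Z0 = {0, 7}, keep only states in Sat with every successor in Z. Already a fixed point.
Sat(AG (send & (~full & error))) = {0, 7}
EG (AG (send & (~full & error))): greatest fixpoint, start Z0 = {0, 7}, keep only states in Sat with some successor in Z. Already a fixed point.
Sat(EG (AG (send & (~full & error)))) = {0, 7}
1 ∉ Sat(EG (AG (send & (~full & error)))) = {0, 7}, so the formula does not hold at 1.

No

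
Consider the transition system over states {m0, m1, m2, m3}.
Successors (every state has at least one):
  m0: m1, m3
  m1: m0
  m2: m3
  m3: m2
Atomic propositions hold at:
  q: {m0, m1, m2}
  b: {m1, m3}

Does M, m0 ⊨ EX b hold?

Yes

Sat(EX b) = {s : some successor in {m1, m3}} = {m0, m2}
m0 ∈ Sat(EX b) = {m0, m2}, so the formula holds at m0.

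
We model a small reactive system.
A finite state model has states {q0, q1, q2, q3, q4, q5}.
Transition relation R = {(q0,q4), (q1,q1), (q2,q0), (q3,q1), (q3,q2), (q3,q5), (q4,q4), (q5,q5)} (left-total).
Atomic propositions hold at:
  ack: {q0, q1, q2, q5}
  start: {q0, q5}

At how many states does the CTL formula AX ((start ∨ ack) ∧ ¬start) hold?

1

Sat(start ∨ ack) = {q0, q1, q2, q5}
Sat(¬start) = {q1, q2, q3, q4}
Sat((start ∨ ack) ∧ ¬start) = {q1, q2}
Sat(AX ((start ∨ ack) ∧ ¬start)) = {s : every successor in {q1, q2}} = {q1}
|Sat(AX ((start ∨ ack) ∧ ¬start))| = |{q1}| = 1.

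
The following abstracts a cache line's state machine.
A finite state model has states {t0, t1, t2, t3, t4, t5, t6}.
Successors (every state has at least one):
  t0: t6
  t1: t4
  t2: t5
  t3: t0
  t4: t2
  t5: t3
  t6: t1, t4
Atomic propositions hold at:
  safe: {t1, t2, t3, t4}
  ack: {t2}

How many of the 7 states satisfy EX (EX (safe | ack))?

Sat(safe | ack) = {t1, t2, t3, t4}
Sat(EX (safe | ack)) = {s : some successor in {t1, t2, t3, t4}} = {t1, t4, t5, t6}
Sat(EX (EX (safe | ack))) = {s : some successor in {t1, t4, t5, t6}} = {t0, t1, t2, t6}
|Sat(EX (EX (safe | ack)))| = |{t0, t1, t2, t6}| = 4.

4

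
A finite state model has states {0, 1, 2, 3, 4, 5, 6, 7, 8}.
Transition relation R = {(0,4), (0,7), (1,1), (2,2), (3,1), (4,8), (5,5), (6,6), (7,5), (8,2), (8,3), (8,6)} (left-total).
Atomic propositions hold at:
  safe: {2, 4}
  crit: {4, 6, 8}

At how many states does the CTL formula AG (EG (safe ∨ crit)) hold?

2

Sat(safe ∨ crit) = {2, 4, 6, 8}
EG (safe ∨ crit): greatest fixpoint, start Z0 = {2, 4, 6, 8}, keep only states in Sat with some successor in Z. Already a fixed point.
Sat(EG (safe ∨ crit)) = {2, 4, 6, 8}
AG (EG (safe ∨ crit)): greatest fixpoint, start Z0 = {2, 4, 6, 8}, keep only states in Sat with every successor in Z. Z1 = {2, 4, 6}; Z2 = {2, 6}; fixed.
Sat(AG (EG (safe ∨ crit))) = {2, 6}
|Sat(AG (EG (safe ∨ crit)))| = |{2, 6}| = 2.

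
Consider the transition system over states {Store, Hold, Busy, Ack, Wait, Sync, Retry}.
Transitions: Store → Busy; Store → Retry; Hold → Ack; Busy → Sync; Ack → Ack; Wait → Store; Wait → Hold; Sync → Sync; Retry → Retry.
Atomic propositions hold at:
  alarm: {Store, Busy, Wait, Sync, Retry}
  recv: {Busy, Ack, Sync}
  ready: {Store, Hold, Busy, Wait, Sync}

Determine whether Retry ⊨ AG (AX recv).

No

Sat(AX recv) = {s : every successor in {Busy, Ack, Sync}} = {Hold, Busy, Ack, Sync}
AG (AX recv): greatest fixpoint, start Z0 = {Hold, Busy, Ack, Sync}, keep only states in Sat with every successor in Z. Already a fixed point.
Sat(AG (AX recv)) = {Hold, Busy, Ack, Sync}
Retry ∉ Sat(AG (AX recv)) = {Hold, Busy, Ack, Sync}, so the formula does not hold at Retry.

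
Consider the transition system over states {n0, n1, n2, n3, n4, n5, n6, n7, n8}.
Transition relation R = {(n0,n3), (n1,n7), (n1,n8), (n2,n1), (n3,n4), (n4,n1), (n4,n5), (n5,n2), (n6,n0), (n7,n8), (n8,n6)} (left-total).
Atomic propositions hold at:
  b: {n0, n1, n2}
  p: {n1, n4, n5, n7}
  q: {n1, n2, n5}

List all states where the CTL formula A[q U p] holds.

A[q U p]: least fixpoint, start Z0 = Sat(p) = {n1, n4, n5, n7}, add states in Sat(q) with every successor in Z. Z1 = {n1, n2, n4, n5, n7}; fixed.
Sat(A[q U p]) = {n1, n2, n4, n5, n7}

{n1, n2, n4, n5, n7}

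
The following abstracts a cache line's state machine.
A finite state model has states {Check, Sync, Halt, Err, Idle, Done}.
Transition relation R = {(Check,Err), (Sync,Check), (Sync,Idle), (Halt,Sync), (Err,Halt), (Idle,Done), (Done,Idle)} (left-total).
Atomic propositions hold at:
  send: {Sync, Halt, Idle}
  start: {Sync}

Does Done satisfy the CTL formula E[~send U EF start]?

No

Sat(~send) = {Check, Err, Done}
EF start: least fixpoint, start Z0 = {Sync}, add states with some successor in Z. Z1 = {Sync, Halt}; Z2 = {Sync, Halt, Err}; Z3 = {Check, Sync, Halt, Err}; fixed.
Sat(EF start) = {Check, Sync, Halt, Err}
E[~send U EF start]: least fixpoint, start Z0 = Sat(EF start) = {Check, Sync, Halt, Err}, add states in Sat(~send) with some successor in Z. Already a fixed point.
Sat(E[~send U EF start]) = {Check, Sync, Halt, Err}
Done ∉ Sat(E[~send U EF start]) = {Check, Sync, Halt, Err}, so the formula does not hold at Done.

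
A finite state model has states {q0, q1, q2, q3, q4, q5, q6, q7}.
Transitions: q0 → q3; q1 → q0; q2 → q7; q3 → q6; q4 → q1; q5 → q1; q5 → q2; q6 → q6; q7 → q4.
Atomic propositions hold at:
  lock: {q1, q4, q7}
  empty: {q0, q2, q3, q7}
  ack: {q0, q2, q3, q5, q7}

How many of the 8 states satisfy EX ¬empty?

Sat(¬empty) = {q1, q4, q5, q6}
Sat(EX ¬empty) = {s : some successor in {q1, q4, q5, q6}} = {q3, q4, q5, q6, q7}
|Sat(EX ¬empty)| = |{q3, q4, q5, q6, q7}| = 5.

5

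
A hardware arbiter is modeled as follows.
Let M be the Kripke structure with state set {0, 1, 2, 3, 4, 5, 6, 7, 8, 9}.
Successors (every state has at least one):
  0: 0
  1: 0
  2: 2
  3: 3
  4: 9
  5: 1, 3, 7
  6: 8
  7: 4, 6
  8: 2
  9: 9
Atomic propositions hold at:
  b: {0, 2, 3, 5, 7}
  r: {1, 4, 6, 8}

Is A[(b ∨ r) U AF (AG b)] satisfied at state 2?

Sat(b ∨ r) = {0, 1, 2, 3, 4, 5, 6, 7, 8}
AG b: greatest fixpoint, start Z0 = {0, 2, 3, 5, 7}, keep only states in Sat with every successor in Z. Z1 = {0, 2, 3}; fixed.
Sat(AG b) = {0, 2, 3}
AF (AG b): least fixpoint, start Z0 = {0, 2, 3}, add states with every successor in Z. Z1 = {0, 1, 2, 3, 8}; Z2 = {0, 1, 2, 3, 6, 8}; fixed.
Sat(AF (AG b)) = {0, 1, 2, 3, 6, 8}
A[(b ∨ r) U AF (AG b)]: least fixpoint, start Z0 = Sat(AF (AG b)) = {0, 1, 2, 3, 6, 8}, add states in Sat(b ∨ r) with every successor in Z. Already a fixed point.
Sat(A[(b ∨ r) U AF (AG b)]) = {0, 1, 2, 3, 6, 8}
2 ∈ Sat(A[(b ∨ r) U AF (AG b)]) = {0, 1, 2, 3, 6, 8}, so the formula holds at 2.

Yes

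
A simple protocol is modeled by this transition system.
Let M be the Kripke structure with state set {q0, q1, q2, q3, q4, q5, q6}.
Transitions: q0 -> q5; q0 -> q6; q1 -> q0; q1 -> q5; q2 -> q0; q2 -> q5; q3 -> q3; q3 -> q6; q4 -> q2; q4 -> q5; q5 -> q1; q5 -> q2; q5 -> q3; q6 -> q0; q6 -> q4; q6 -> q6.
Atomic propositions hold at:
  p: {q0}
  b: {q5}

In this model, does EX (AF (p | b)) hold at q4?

Sat(p | b) = {q0, q5}
AF (p | b): least fixpoint, start Z0 = {q0, q5}, add states with every successor in Z. Z1 = {q0, q1, q2, q5}; Z2 = {q0, q1, q2, q4, q5}; fixed.
Sat(AF (p | b)) = {q0, q1, q2, q4, q5}
Sat(EX (AF (p | b))) = {s : some successor in {q0, q1, q2, q4, q5}} = {q0, q1, q2, q4, q5, q6}
q4 ∈ Sat(EX (AF (p | b))) = {q0, q1, q2, q4, q5, q6}, so the formula holds at q4.

Yes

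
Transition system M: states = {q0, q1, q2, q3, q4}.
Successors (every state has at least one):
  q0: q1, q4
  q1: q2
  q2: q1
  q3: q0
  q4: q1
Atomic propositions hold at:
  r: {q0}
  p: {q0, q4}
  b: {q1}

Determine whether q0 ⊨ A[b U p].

A[b U p]: least fixpoint, start Z0 = Sat(p) = {q0, q4}, add states in Sat(b) with every successor in Z. Already a fixed point.
Sat(A[b U p]) = {q0, q4}
q0 ∈ Sat(A[b U p]) = {q0, q4}, so the formula holds at q0.

Yes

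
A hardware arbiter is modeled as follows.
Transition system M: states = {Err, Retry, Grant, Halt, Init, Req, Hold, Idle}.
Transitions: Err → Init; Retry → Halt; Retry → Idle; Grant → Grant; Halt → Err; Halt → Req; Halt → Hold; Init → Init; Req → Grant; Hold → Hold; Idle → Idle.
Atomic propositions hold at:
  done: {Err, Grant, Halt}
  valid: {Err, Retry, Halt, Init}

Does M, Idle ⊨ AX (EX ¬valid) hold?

Yes

Sat(¬valid) = {Grant, Req, Hold, Idle}
Sat(EX ¬valid) = {s : some successor in {Grant, Req, Hold, Idle}} = {Retry, Grant, Halt, Req, Hold, Idle}
Sat(AX (EX ¬valid)) = {s : every successor in {Retry, Grant, Halt, Req, Hold, Idle}} = {Retry, Grant, Req, Hold, Idle}
Idle ∈ Sat(AX (EX ¬valid)) = {Retry, Grant, Req, Hold, Idle}, so the formula holds at Idle.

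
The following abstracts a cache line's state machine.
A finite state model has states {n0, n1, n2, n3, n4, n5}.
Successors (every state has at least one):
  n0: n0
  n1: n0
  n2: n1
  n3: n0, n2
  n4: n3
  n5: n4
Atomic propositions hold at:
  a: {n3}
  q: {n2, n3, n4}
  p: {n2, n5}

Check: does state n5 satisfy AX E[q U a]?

E[q U a]: least fixpoint, start Z0 = Sat(a) = {n3}, add states in Sat(q) with some successor in Z. Z1 = {n3, n4}; fixed.
Sat(E[q U a]) = {n3, n4}
Sat(AX E[q U a]) = {s : every successor in {n3, n4}} = {n4, n5}
n5 ∈ Sat(AX E[q U a]) = {n4, n5}, so the formula holds at n5.

Yes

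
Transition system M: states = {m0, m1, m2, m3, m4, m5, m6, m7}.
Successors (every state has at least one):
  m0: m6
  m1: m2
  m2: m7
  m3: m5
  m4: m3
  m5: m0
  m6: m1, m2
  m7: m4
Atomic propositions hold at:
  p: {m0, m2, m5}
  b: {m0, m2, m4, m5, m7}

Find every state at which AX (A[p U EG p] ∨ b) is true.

EG p: greatest fixpoint, start Z0 = {m0, m2, m5}, keep only states in Sat with some successor in Z. Z1 = {m5}; Z2 = ∅; fixed.
Sat(EG p) = ∅
A[p U EG p]: least fixpoint, start Z0 = Sat(EG p) = ∅, add states in Sat(p) with every successor in Z. Already a fixed point.
Sat(A[p U EG p]) = ∅
Sat(A[p U EG p] ∨ b) = {m0, m2, m4, m5, m7}
Sat(AX (A[p U EG p] ∨ b)) = {s : every successor in {m0, m2, m4, m5, m7}} = {m1, m2, m3, m5, m7}

{m1, m2, m3, m5, m7}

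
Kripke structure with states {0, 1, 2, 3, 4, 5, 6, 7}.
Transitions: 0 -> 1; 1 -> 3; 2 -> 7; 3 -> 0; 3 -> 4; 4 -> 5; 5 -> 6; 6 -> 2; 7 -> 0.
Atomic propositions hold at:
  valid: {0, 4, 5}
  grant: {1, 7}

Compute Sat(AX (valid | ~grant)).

{1, 3, 4, 5, 6, 7}

Sat(~grant) = {0, 2, 3, 4, 5, 6}
Sat(valid | ~grant) = {0, 2, 3, 4, 5, 6}
Sat(AX (valid | ~grant)) = {s : every successor in {0, 2, 3, 4, 5, 6}} = {1, 3, 4, 5, 6, 7}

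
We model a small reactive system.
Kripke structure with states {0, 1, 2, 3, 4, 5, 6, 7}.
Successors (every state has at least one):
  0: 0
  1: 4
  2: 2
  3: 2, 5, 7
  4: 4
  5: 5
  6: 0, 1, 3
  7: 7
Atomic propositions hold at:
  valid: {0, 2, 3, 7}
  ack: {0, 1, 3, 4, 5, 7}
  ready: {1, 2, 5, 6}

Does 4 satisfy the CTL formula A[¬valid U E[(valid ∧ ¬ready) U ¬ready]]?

Sat(¬valid) = {1, 4, 5, 6}
Sat(¬ready) = {0, 3, 4, 7}
Sat(valid ∧ ¬ready) = {0, 3, 7}
E[(valid ∧ ¬ready) U ¬ready]: least fixpoint, start Z0 = Sat(¬ready) = {0, 3, 4, 7}, add states in Sat(valid ∧ ¬ready) with some successor in Z. Already a fixed point.
Sat(E[(valid ∧ ¬ready) U ¬ready]) = {0, 3, 4, 7}
A[¬valid U E[(valid ∧ ¬ready) U ¬ready]]: least fixpoint, start Z0 = Sat(E[(valid ∧ ¬ready) U ¬ready]) = {0, 3, 4, 7}, add states in Sat(¬valid) with every successor in Z. Z1 = {0, 1, 3, 4, 7}; Z2 = {0, 1, 3, 4, 6, 7}; fixed.
Sat(A[¬valid U E[(valid ∧ ¬ready) U ¬ready]]) = {0, 1, 3, 4, 6, 7}
4 ∈ Sat(A[¬valid U E[(valid ∧ ¬ready) U ¬ready]]) = {0, 1, 3, 4, 6, 7}, so the formula holds at 4.

Yes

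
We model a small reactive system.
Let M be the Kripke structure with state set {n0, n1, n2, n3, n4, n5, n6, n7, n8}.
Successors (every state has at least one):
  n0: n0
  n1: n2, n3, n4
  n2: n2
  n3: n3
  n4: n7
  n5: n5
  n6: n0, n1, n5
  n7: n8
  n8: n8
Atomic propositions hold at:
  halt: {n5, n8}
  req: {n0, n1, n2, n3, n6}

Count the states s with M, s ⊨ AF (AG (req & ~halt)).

3

Sat(~halt) = {n0, n1, n2, n3, n4, n6, n7}
Sat(req & ~halt) = {n0, n1, n2, n3, n6}
AG (req & ~halt): greatest fixpoint, start Z0 = {n0, n1, n2, n3, n6}, keep only states in Sat with every successor in Z. Z1 = {n0, n2, n3}; fixed.
Sat(AG (req & ~halt)) = {n0, n2, n3}
AF (AG (req & ~halt)): least fixpoint, start Z0 = {n0, n2, n3}, add states with every successor in Z. Already a fixed point.
Sat(AF (AG (req & ~halt))) = {n0, n2, n3}
|Sat(AF (AG (req & ~halt)))| = |{n0, n2, n3}| = 3.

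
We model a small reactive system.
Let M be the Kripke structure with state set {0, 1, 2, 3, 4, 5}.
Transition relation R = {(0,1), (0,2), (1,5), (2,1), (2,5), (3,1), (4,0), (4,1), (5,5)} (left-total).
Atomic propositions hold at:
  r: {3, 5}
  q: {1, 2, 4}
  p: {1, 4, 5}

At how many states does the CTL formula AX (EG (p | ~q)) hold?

Sat(~q) = {0, 3, 5}
Sat(p | ~q) = {0, 1, 3, 4, 5}
EG (p | ~q): greatest fixpoint, start Z0 = {0, 1, 3, 4, 5}, keep only states in Sat with some successor in Z. Already a fixed point.
Sat(EG (p | ~q)) = {0, 1, 3, 4, 5}
Sat(AX (EG (p | ~q))) = {s : every successor in {0, 1, 3, 4, 5}} = {1, 2, 3, 4, 5}
|Sat(AX (EG (p | ~q)))| = |{1, 2, 3, 4, 5}| = 5.

5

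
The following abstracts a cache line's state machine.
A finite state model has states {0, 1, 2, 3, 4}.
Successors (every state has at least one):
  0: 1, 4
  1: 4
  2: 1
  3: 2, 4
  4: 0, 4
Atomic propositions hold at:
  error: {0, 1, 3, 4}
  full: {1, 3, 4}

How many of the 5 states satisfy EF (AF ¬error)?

Sat(¬error) = {2}
AF ¬error: least fixpoint, start Z0 = {2}, add states with every successor in Z. Already a fixed point.
Sat(AF ¬error) = {2}
EF (AF ¬error): least fixpoint, start Z0 = {2}, add states with some successor in Z. Z1 = {2, 3}; fixed.
Sat(EF (AF ¬error)) = {2, 3}
|Sat(EF (AF ¬error))| = |{2, 3}| = 2.

2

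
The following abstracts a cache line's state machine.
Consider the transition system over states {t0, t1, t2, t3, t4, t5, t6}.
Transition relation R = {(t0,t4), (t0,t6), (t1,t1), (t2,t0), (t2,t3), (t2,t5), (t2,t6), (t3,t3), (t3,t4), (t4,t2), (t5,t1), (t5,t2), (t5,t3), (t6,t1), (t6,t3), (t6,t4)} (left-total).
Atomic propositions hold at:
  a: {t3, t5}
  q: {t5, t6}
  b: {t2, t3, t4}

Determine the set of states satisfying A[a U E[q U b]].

E[q U b]: least fixpoint, start Z0 = Sat(b) = {t2, t3, t4}, add states in Sat(q) with some successor in Z. Z1 = {t2, t3, t4, t5, t6}; fixed.
Sat(E[q U b]) = {t2, t3, t4, t5, t6}
A[a U E[q U b]]: least fixpoint, start Z0 = Sat(E[q U b]) = {t2, t3, t4, t5, t6}, add states in Sat(a) with every successor in Z. Already a fixed point.
Sat(A[a U E[q U b]]) = {t2, t3, t4, t5, t6}

{t2, t3, t4, t5, t6}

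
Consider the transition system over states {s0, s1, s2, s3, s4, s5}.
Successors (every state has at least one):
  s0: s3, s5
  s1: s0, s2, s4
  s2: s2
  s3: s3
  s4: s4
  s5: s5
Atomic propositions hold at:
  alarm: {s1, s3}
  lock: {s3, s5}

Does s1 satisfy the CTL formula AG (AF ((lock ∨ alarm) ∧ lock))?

No

Sat(lock ∨ alarm) = {s1, s3, s5}
Sat((lock ∨ alarm) ∧ lock) = {s3, s5}
AF ((lock ∨ alarm) ∧ lock): least fixpoint, start Z0 = {s3, s5}, add states with every successor in Z. Z1 = {s0, s3, s5}; fixed.
Sat(AF ((lock ∨ alarm) ∧ lock)) = {s0, s3, s5}
AG (AF ((lock ∨ alarm) ∧ lock)): greatest fixpoint, start Z0 = {s0, s3, s5}, keep only states in Sat with every successor in Z. Already a fixed point.
Sat(AG (AF ((lock ∨ alarm) ∧ lock))) = {s0, s3, s5}
s1 ∉ Sat(AG (AF ((lock ∨ alarm) ∧ lock))) = {s0, s3, s5}, so the formula does not hold at s1.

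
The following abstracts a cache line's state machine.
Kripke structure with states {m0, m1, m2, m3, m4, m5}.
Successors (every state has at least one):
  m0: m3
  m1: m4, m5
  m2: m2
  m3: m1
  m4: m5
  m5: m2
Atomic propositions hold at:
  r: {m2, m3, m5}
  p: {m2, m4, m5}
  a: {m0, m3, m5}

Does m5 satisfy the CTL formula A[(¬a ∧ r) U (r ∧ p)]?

Yes

Sat(¬a) = {m1, m2, m4}
Sat(¬a ∧ r) = {m2}
Sat(r ∧ p) = {m2, m5}
A[(¬a ∧ r) U (r ∧ p)]: least fixpoint, start Z0 = Sat((r ∧ p)) = {m2, m5}, add states in Sat(¬a ∧ r) with every successor in Z. Already a fixed point.
Sat(A[(¬a ∧ r) U (r ∧ p)]) = {m2, m5}
m5 ∈ Sat(A[(¬a ∧ r) U (r ∧ p)]) = {m2, m5}, so the formula holds at m5.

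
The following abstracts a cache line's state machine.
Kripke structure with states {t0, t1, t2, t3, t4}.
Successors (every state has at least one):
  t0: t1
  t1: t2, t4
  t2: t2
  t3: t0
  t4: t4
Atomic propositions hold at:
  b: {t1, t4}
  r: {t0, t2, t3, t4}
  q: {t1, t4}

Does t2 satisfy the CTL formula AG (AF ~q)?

Yes

Sat(~q) = {t0, t2, t3}
AF ~q: least fixpoint, start Z0 = {t0, t2, t3}, add states with every successor in Z. Already a fixed point.
Sat(AF ~q) = {t0, t2, t3}
AG (AF ~q): greatest fixpoint, start Z0 = {t0, t2, t3}, keep only states in Sat with every successor in Z. Z1 = {t2, t3}; Z2 = {t2}; fixed.
Sat(AG (AF ~q)) = {t2}
t2 ∈ Sat(AG (AF ~q)) = {t2}, so the formula holds at t2.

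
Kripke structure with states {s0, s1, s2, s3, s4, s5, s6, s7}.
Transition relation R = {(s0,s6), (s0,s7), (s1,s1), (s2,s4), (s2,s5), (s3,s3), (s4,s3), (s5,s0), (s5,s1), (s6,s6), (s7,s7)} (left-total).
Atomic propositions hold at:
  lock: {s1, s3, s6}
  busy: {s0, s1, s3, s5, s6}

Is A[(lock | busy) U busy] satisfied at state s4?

Sat(lock | busy) = {s0, s1, s3, s5, s6}
A[(lock | busy) U busy]: least fixpoint, start Z0 = Sat(busy) = {s0, s1, s3, s5, s6}, add states in Sat(lock | busy) with every successor in Z. Already a fixed point.
Sat(A[(lock | busy) U busy]) = {s0, s1, s3, s5, s6}
s4 ∉ Sat(A[(lock | busy) U busy]) = {s0, s1, s3, s5, s6}, so the formula does not hold at s4.

No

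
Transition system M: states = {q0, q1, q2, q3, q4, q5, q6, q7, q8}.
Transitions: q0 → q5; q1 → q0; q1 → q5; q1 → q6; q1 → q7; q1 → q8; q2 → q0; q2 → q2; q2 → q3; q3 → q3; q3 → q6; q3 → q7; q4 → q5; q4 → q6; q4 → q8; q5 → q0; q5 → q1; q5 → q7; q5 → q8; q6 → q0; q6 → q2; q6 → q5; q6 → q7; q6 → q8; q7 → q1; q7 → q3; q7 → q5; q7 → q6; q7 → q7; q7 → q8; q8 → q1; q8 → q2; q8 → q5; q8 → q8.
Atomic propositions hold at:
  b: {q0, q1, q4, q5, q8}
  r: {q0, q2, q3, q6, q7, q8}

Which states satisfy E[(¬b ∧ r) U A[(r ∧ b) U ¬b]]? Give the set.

{q2, q3, q6, q7}

Sat(¬b) = {q2, q3, q6, q7}
Sat(¬b ∧ r) = {q2, q3, q6, q7}
Sat(r ∧ b) = {q0, q8}
A[(r ∧ b) U ¬b]: least fixpoint, start Z0 = Sat(¬b) = {q2, q3, q6, q7}, add states in Sat(r ∧ b) with every successor in Z. Already a fixed point.
Sat(A[(r ∧ b) U ¬b]) = {q2, q3, q6, q7}
E[(¬b ∧ r) U A[(r ∧ b) U ¬b]]: least fixpoint, start Z0 = Sat(A[(r ∧ b) U ¬b]) = {q2, q3, q6, q7}, add states in Sat(¬b ∧ r) with some successor in Z. Already a fixed point.
Sat(E[(¬b ∧ r) U A[(r ∧ b) U ¬b]]) = {q2, q3, q6, q7}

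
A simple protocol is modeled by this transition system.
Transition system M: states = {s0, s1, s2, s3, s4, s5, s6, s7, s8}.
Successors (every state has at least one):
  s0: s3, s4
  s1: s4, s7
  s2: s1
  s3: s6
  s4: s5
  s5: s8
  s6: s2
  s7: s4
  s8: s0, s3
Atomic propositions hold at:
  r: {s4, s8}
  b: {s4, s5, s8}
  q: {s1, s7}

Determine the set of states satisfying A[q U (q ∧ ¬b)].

Sat(¬b) = {s0, s1, s2, s3, s6, s7}
Sat(q ∧ ¬b) = {s1, s7}
A[q U (q ∧ ¬b)]: least fixpoint, start Z0 = Sat((q ∧ ¬b)) = {s1, s7}, add states in Sat(q) with every successor in Z. Already a fixed point.
Sat(A[q U (q ∧ ¬b)]) = {s1, s7}

{s1, s7}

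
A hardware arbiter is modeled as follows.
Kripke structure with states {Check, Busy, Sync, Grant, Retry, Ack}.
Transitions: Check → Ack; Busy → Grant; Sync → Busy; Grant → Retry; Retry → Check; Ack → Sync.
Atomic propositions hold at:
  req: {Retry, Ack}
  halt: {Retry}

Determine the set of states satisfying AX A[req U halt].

A[req U halt]: least fixpoint, start Z0 = Sat(halt) = {Retry}, add states in Sat(req) with every successor in Z. Already a fixed point.
Sat(A[req U halt]) = {Retry}
Sat(AX A[req U halt]) = {s : every successor in {Retry}} = {Grant}

{Grant}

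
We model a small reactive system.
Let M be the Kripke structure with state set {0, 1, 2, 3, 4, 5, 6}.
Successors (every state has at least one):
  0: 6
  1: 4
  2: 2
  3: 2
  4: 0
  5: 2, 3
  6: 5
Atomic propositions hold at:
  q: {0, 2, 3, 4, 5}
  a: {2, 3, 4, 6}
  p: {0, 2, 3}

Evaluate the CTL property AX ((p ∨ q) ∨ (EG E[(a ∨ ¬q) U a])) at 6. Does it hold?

Sat(p ∨ q) = {0, 2, 3, 4, 5}
Sat(¬q) = {1, 6}
Sat(a ∨ ¬q) = {1, 2, 3, 4, 6}
E[(a ∨ ¬q) U a]: least fixpoint, start Z0 = Sat(a) = {2, 3, 4, 6}, add states in Sat(a ∨ ¬q) with some successor in Z. Z1 = {1, 2, 3, 4, 6}; fixed.
Sat(E[(a ∨ ¬q) U a]) = {1, 2, 3, 4, 6}
EG E[(a ∨ ¬q) U a]: greatest fixpoint, start Z0 = {1, 2, 3, 4, 6}, keep only states in Sat with some successor in Z. Z1 = {1, 2, 3}; Z2 = {2, 3}; fixed.
Sat(EG E[(a ∨ ¬q) U a]) = {2, 3}
Sat((p ∨ q) ∨ (EG E[(a ∨ ¬q) U a])) = {0, 2, 3, 4, 5}
Sat(AX ((p ∨ q) ∨ (EG E[(a ∨ ¬q) U a]))) = {s : every successor in {0, 2, 3, 4, 5}} = {1, 2, 3, 4, 5, 6}
6 ∈ Sat(AX ((p ∨ q) ∨ (EG E[(a ∨ ¬q) U a]))) = {1, 2, 3, 4, 5, 6}, so the formula holds at 6.

Yes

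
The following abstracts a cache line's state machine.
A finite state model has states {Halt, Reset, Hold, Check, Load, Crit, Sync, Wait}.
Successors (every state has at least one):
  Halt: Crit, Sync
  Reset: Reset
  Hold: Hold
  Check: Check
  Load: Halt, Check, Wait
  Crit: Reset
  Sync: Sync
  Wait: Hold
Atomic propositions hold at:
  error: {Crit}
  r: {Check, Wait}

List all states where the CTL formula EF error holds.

{Halt, Load, Crit}

EF error: least fixpoint, start Z0 = {Crit}, add states with some successor in Z. Z1 = {Halt, Crit}; Z2 = {Halt, Load, Crit}; fixed.
Sat(EF error) = {Halt, Load, Crit}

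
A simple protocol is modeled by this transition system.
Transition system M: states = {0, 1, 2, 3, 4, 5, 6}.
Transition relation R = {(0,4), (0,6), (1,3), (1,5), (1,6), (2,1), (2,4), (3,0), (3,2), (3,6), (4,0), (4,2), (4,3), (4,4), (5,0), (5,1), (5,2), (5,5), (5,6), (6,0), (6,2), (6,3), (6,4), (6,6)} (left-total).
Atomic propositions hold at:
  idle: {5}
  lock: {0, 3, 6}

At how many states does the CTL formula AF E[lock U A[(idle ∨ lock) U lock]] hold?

3

Sat(idle ∨ lock) = {0, 3, 5, 6}
A[(idle ∨ lock) U lock]: least fixpoint, start Z0 = Sat(lock) = {0, 3, 6}, add states in Sat(idle ∨ lock) with every successor in Z. Already a fixed point.
Sat(A[(idle ∨ lock) U lock]) = {0, 3, 6}
E[lock U A[(idle ∨ lock) U lock]]: least fixpoint, start Z0 = Sat(A[(idle ∨ lock) U lock]) = {0, 3, 6}, add states in Sat(lock) with some successor in Z. Already a fixed point.
Sat(E[lock U A[(idle ∨ lock) U lock]]) = {0, 3, 6}
AF E[lock U A[(idle ∨ lock) U lock]]: least fixpoint, start Z0 = {0, 3, 6}, add states with every successor in Z. Already a fixed point.
Sat(AF E[lock U A[(idle ∨ lock) U lock]]) = {0, 3, 6}
|Sat(AF E[lock U A[(idle ∨ lock) U lock]])| = |{0, 3, 6}| = 3.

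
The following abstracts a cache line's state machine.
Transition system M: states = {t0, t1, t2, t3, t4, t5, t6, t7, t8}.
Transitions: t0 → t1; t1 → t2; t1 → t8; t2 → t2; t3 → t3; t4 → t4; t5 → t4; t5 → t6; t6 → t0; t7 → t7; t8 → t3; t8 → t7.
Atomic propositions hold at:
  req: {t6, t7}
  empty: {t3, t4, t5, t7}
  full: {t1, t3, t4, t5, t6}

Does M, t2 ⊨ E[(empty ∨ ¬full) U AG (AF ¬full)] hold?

Yes

Sat(¬full) = {t0, t2, t7, t8}
Sat(empty ∨ ¬full) = {t0, t2, t3, t4, t5, t7, t8}
AF ¬full: least fixpoint, start Z0 = {t0, t2, t7, t8}, add states with every successor in Z. Z1 = {t0, t1, t2, t6, t7, t8}; fixed.
Sat(AF ¬full) = {t0, t1, t2, t6, t7, t8}
AG (AF ¬full): greatest fixpoint, start Z0 = {t0, t1, t2, t6, t7, t8}, keep only states in Sat with every successor in Z. Z1 = {t0, t1, t2, t6, t7}; Z2 = {t0, t2, t6, t7}; Z3 = {t2, t6, t7}; Z4 = {t2, t7}; fixed.
Sat(AG (AF ¬full)) = {t2, t7}
E[(empty ∨ ¬full) U AG (AF ¬full)]: least fixpoint, start Z0 = Sat(AG (AF ¬full)) = {t2, t7}, add states in Sat(empty ∨ ¬full) with some successor in Z. Z1 = {t2, t7, t8}; fixed.
Sat(E[(empty ∨ ¬full) U AG (AF ¬full)]) = {t2, t7, t8}
t2 ∈ Sat(E[(empty ∨ ¬full) U AG (AF ¬full)]) = {t2, t7, t8}, so the formula holds at t2.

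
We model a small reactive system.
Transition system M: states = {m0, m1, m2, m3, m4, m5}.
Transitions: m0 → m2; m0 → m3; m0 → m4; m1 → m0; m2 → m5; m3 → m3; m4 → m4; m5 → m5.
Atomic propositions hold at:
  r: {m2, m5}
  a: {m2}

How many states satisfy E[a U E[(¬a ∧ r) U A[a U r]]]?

2

Sat(¬a) = {m0, m1, m3, m4, m5}
Sat(¬a ∧ r) = {m5}
A[a U r]: least fixpoint, start Z0 = Sat(r) = {m2, m5}, add states in Sat(a) with every successor in Z. Already a fixed point.
Sat(A[a U r]) = {m2, m5}
E[(¬a ∧ r) U A[a U r]]: least fixpoint, start Z0 = Sat(A[a U r]) = {m2, m5}, add states in Sat(¬a ∧ r) with some successor in Z. Already a fixed point.
Sat(E[(¬a ∧ r) U A[a U r]]) = {m2, m5}
E[a U E[(¬a ∧ r) U A[a U r]]]: least fixpoint, start Z0 = Sat(E[(¬a ∧ r) U A[a U r]]) = {m2, m5}, add states in Sat(a) with some successor in Z. Already a fixed point.
Sat(E[a U E[(¬a ∧ r) U A[a U r]]]) = {m2, m5}
|Sat(E[a U E[(¬a ∧ r) U A[a U r]]])| = |{m2, m5}| = 2.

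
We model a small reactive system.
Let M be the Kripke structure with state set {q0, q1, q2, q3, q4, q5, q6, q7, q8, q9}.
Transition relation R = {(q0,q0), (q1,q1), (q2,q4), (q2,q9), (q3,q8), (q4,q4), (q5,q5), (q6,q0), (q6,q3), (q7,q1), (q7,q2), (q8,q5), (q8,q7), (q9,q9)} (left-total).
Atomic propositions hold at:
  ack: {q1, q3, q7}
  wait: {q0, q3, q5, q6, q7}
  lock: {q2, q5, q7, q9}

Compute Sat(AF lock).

AF lock: least fixpoint, start Z0 = {q2, q5, q7, q9}, add states with every successor in Z. Z1 = {q2, q5, q7, q8, q9}; Z2 = {q2, q3, q5, q7, q8, q9}; fixed.
Sat(AF lock) = {q2, q3, q5, q7, q8, q9}

{q2, q3, q5, q7, q8, q9}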